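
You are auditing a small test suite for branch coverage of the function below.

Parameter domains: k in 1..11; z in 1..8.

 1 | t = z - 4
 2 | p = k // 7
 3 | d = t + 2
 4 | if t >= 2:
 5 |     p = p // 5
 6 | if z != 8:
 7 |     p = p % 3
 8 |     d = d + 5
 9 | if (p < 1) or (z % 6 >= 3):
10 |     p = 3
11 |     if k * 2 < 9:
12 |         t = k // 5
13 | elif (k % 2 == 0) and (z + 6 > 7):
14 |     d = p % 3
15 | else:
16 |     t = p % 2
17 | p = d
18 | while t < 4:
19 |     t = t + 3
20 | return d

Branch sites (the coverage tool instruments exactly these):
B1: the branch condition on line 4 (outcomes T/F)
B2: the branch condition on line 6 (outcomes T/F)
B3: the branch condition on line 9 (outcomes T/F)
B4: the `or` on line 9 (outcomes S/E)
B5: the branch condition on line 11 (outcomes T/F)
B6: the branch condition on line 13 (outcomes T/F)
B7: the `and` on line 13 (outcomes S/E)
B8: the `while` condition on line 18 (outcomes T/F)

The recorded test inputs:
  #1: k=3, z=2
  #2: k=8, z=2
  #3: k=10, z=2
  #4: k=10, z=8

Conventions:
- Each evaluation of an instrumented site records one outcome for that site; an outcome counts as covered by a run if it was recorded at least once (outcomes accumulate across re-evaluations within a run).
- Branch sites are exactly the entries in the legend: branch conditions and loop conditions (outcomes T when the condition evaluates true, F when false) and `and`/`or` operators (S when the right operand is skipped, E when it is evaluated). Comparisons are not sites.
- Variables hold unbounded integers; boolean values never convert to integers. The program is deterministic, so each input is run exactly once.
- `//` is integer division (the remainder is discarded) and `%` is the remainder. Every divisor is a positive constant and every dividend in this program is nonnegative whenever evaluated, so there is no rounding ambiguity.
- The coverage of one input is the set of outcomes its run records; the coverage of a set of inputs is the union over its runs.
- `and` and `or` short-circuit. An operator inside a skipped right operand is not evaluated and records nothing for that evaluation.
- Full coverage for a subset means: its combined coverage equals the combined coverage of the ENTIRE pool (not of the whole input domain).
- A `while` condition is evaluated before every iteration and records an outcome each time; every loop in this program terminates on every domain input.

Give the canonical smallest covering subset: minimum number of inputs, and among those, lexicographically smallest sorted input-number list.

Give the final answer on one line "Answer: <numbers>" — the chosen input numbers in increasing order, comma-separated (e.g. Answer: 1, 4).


test 1 (k=3, z=2) hits B1=F, B2=T, B3=T, B4=S, B5=T, B8=T, B8=F
test 2 (k=8, z=2) hits B1=F, B2=T, B3=F, B4=E, B6=T, B7=E, B8=T, B8=F
test 3 (k=10, z=2) hits B1=F, B2=T, B3=F, B4=E, B6=T, B7=E, B8=T, B8=F
test 4 (k=10, z=8) hits B1=T, B2=F, B3=T, B4=S, B5=F, B8=F
union over all inputs: B1=T, B1=F, B2=T, B2=F, B3=T, B3=F, B4=S, B4=E, B5=T, B5=F, B6=T, B7=E, B8=T, B8=F (14 outcomes)
checked all size-1 subsets: none covers 14 outcomes (max 8/14)
checked all size-2 subsets: none covers 14 outcomes (max 13/14)
at size 3, {1, 2, 4} reaches all 14 outcomes; every lexicographically earlier size-3 subset fails
Answer: 1, 2, 4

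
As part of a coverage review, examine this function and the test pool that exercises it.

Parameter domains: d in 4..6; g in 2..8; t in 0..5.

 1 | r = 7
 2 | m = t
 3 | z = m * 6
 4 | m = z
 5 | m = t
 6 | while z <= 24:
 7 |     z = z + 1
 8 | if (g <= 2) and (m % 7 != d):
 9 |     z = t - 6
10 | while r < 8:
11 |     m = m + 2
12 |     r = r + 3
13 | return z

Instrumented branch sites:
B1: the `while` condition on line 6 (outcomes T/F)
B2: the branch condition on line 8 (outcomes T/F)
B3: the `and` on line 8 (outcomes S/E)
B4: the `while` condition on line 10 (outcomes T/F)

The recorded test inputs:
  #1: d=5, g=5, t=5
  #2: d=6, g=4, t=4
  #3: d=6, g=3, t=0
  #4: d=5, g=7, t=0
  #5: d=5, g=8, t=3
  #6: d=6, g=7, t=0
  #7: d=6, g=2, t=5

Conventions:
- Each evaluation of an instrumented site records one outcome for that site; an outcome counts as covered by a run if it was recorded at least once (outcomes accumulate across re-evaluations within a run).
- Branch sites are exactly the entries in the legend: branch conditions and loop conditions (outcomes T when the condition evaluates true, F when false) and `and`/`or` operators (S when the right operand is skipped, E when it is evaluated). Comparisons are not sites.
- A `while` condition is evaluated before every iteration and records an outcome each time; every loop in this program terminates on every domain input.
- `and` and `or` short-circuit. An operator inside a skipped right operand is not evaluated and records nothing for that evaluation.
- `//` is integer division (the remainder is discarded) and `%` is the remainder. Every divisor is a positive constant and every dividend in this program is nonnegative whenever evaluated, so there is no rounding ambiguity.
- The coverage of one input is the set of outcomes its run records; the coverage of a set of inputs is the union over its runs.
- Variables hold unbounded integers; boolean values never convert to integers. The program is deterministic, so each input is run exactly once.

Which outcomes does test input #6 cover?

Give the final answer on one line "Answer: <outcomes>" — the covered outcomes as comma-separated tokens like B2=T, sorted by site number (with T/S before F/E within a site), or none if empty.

Simulating input #6 (d=6, g=7, t=0) step by step:
  B1->T, B1->T, B1->T, B1->T, B1->T, B1->T, B1->T, B1->T, B1->T, B1->T
  B1->T, B1->T, B1->T, B1->T, B1->T, B1->T, B1->T, B1->T, B1->T, B1->T
  B1->T, B1->T, B1->T, B1->T, B1->T, B1->F, B3->S, B2->F, B4->T, B4->F
collecting distinct outcomes: B1=T, B1=F, B2=F, B3=S, B4=T, B4=F

Answer: B1=T, B1=F, B2=F, B3=S, B4=T, B4=F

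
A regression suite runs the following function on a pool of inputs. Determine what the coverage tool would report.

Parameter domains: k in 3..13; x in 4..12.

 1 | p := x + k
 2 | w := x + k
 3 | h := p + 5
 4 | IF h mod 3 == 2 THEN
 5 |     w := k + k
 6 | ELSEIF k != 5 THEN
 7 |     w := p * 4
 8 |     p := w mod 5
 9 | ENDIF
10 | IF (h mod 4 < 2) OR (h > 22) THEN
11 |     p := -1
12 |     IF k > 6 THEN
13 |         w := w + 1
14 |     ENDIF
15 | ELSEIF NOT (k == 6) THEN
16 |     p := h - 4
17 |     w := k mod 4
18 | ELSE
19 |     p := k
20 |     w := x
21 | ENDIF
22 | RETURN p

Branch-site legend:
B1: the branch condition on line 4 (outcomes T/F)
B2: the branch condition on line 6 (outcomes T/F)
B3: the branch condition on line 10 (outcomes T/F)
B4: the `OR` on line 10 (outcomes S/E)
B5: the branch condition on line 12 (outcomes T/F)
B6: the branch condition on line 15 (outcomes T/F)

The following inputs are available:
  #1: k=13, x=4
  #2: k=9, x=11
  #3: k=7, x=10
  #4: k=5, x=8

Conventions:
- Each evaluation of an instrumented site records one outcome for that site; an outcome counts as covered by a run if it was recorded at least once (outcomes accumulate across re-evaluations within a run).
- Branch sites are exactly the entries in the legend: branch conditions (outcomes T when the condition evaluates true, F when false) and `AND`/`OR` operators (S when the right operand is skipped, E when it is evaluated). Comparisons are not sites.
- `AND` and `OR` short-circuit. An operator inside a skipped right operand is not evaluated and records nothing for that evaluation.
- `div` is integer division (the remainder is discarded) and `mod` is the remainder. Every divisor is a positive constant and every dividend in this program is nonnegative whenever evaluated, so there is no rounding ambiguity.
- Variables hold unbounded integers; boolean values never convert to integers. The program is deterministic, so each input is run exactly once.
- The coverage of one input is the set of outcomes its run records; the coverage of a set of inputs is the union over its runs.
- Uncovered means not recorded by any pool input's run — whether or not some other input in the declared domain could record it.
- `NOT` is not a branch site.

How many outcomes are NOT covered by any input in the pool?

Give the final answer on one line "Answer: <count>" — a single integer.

input #1, k=13, x=4: events B1->F, B2->T, B4->E, B3->F, B6->T; outcomes B1=F, B2=T, B3=F, B4=E, B6=T
input #2, k=9, x=11: events B1->F, B2->T, B4->S, B3->T, B5->T; outcomes B1=F, B2=T, B3=T, B4=S, B5=T
input #3, k=7, x=10: events B1->F, B2->T, B4->E, B3->F, B6->T; outcomes B1=F, B2=T, B3=F, B4=E, B6=T
input #4, k=5, x=8: events B1->F, B2->F, B4->E, B3->F, B6->T; outcomes B1=F, B2=F, B3=F, B4=E, B6=T
union over the pool: B1=F, B2=T, B2=F, B3=T, B3=F, B4=S, B4=E, B5=T, B6=T
uncovered (3 of 12): B1=T, B5=F, B6=F

Answer: 3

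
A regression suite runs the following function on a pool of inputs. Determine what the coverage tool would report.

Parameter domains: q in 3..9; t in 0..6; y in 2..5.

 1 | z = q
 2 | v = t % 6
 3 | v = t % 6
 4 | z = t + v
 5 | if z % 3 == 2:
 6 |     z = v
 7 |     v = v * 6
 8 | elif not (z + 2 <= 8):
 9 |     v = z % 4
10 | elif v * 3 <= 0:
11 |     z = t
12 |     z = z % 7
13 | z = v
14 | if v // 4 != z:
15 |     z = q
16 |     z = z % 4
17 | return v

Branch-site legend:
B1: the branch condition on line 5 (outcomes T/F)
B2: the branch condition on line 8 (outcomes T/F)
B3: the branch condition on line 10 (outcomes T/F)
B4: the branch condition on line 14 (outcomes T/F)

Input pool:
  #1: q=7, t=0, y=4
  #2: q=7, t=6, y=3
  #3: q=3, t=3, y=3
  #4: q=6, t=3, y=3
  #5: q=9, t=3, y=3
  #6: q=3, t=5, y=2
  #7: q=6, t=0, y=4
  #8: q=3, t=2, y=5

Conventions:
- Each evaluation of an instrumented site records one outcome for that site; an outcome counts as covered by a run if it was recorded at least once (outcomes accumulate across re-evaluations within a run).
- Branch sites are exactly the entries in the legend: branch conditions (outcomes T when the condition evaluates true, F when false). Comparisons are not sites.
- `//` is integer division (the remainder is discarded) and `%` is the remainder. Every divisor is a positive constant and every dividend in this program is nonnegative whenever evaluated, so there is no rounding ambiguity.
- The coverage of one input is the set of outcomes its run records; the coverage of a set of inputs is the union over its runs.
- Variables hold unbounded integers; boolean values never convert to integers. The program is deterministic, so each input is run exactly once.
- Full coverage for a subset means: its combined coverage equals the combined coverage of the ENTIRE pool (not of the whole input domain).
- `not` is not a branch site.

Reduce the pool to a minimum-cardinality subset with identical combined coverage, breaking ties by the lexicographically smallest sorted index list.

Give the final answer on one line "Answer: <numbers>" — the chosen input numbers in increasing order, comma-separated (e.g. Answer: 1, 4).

input #1, q=7, t=0, y=4: events B1->F, B2->F, B3->T, B4->F; outcomes B1=F, B2=F, B3=T, B4=F
input #2, q=7, t=6, y=3: events B1->F, B2->F, B3->T, B4->F; outcomes B1=F, B2=F, B3=T, B4=F
input #3, q=3, t=3, y=3: events B1->F, B2->F, B3->F, B4->T; outcomes B1=F, B2=F, B3=F, B4=T
input #4, q=6, t=3, y=3: events B1->F, B2->F, B3->F, B4->T; outcomes B1=F, B2=F, B3=F, B4=T
input #5, q=9, t=3, y=3: events B1->F, B2->F, B3->F, B4->T; outcomes B1=F, B2=F, B3=F, B4=T
input #6, q=3, t=5, y=2: events B1->F, B2->T, B4->T; outcomes B1=F, B2=T, B4=T
input #7, q=6, t=0, y=4: events B1->F, B2->F, B3->T, B4->F; outcomes B1=F, B2=F, B3=T, B4=F
input #8, q=3, t=2, y=5: events B1->F, B2->F, B3->F, B4->T; outcomes B1=F, B2=F, B3=F, B4=T
the full pool covers 7 outcomes: B1=F, B2=T, B2=F, B3=T, B3=F, B4=T, B4=F
no size-1 subset reaches all 7 outcomes (best union: 4/7)
no size-2 subset reaches all 7 outcomes (best union: 6/7)
at size 3, {1, 3, 6} reaches all 7 outcomes; every lexicographically earlier size-3 subset fails

Answer: 1, 3, 6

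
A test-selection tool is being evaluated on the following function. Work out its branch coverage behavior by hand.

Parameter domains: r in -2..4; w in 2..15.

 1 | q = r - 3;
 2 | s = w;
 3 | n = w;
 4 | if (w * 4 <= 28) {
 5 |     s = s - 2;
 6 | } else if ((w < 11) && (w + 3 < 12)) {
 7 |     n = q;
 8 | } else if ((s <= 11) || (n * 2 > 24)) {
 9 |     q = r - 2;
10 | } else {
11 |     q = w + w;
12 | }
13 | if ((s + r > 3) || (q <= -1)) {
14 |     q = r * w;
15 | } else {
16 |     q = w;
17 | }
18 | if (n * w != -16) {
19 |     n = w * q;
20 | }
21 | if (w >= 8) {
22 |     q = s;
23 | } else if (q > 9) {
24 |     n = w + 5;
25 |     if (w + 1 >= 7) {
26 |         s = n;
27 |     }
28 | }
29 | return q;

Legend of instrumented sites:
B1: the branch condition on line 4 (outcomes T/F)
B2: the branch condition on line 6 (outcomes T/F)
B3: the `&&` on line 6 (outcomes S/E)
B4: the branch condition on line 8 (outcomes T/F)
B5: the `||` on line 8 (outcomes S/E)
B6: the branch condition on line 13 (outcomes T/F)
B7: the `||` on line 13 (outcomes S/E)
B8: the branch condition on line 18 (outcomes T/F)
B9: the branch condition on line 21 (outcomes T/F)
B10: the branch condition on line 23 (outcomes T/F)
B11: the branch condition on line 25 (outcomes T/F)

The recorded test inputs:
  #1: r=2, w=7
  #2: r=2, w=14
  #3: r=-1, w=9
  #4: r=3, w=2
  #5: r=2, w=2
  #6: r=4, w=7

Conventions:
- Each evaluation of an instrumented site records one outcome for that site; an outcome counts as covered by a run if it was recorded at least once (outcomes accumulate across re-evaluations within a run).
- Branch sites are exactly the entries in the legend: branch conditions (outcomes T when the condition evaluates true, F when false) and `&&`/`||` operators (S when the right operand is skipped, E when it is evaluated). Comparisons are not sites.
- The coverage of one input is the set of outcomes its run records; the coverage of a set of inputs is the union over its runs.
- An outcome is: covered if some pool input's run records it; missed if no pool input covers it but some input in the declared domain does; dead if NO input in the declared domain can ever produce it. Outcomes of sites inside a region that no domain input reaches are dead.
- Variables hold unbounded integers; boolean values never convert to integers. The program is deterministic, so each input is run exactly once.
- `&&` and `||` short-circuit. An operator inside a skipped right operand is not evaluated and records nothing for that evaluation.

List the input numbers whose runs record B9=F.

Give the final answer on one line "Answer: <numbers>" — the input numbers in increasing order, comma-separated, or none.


input #1 (r=2, w=7): covers B9=F
input #2 (r=2, w=14): misses B9=F
input #3 (r=-1, w=9): misses B9=F
input #4 (r=3, w=2): covers B9=F
input #5 (r=2, w=2): covers B9=F
input #6 (r=4, w=7): covers B9=F
Answer: 1, 4, 5, 6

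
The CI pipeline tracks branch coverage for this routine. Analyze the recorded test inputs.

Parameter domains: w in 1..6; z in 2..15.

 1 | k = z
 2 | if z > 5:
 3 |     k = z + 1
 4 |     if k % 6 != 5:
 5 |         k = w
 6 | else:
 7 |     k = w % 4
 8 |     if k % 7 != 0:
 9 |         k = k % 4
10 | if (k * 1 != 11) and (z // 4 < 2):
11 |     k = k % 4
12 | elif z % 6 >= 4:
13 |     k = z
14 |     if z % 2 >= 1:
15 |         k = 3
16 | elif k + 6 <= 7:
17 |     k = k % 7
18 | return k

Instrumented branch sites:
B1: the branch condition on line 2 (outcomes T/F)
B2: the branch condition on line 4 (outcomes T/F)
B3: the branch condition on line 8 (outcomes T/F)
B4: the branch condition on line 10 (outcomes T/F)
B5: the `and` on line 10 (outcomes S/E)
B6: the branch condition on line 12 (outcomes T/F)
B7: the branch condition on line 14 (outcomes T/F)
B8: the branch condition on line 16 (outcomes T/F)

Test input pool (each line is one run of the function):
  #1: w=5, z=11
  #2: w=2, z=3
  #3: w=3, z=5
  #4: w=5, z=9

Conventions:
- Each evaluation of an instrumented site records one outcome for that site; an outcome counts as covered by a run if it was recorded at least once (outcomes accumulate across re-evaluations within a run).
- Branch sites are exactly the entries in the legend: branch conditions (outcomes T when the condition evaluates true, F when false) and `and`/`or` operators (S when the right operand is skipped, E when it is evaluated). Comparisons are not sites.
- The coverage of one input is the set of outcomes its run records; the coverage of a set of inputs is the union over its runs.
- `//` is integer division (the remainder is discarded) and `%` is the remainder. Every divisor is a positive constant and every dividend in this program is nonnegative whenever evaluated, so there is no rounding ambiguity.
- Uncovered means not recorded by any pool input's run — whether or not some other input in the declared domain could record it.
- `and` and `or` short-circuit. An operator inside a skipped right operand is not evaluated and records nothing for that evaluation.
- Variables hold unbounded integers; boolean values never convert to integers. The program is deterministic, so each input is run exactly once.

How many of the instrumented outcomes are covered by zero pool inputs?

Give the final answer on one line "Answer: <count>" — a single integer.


run #1 (w=5, z=11) runs B1->T, B2->T, B5->E, B4->F, B6->T, B7->T; records B1=T, B2=T, B4=F, B5=E, B6=T, B7=T
run #2 (w=2, z=3) runs B1->F, B3->T, B5->E, B4->T; records B1=F, B3=T, B4=T, B5=E
run #3 (w=3, z=5) runs B1->F, B3->T, B5->E, B4->T; records B1=F, B3=T, B4=T, B5=E
run #4 (w=5, z=9) runs B1->T, B2->T, B5->E, B4->F, B6->F, B8->F; records B1=T, B2=T, B4=F, B5=E, B6=F, B8=F
union over the pool: B1=T, B1=F, B2=T, B3=T, B4=T, B4=F, B5=E, B6=T, B6=F, B7=T, B8=F
uncovered (5 of 16): B2=F, B3=F, B5=S, B7=F, B8=T
Answer: 5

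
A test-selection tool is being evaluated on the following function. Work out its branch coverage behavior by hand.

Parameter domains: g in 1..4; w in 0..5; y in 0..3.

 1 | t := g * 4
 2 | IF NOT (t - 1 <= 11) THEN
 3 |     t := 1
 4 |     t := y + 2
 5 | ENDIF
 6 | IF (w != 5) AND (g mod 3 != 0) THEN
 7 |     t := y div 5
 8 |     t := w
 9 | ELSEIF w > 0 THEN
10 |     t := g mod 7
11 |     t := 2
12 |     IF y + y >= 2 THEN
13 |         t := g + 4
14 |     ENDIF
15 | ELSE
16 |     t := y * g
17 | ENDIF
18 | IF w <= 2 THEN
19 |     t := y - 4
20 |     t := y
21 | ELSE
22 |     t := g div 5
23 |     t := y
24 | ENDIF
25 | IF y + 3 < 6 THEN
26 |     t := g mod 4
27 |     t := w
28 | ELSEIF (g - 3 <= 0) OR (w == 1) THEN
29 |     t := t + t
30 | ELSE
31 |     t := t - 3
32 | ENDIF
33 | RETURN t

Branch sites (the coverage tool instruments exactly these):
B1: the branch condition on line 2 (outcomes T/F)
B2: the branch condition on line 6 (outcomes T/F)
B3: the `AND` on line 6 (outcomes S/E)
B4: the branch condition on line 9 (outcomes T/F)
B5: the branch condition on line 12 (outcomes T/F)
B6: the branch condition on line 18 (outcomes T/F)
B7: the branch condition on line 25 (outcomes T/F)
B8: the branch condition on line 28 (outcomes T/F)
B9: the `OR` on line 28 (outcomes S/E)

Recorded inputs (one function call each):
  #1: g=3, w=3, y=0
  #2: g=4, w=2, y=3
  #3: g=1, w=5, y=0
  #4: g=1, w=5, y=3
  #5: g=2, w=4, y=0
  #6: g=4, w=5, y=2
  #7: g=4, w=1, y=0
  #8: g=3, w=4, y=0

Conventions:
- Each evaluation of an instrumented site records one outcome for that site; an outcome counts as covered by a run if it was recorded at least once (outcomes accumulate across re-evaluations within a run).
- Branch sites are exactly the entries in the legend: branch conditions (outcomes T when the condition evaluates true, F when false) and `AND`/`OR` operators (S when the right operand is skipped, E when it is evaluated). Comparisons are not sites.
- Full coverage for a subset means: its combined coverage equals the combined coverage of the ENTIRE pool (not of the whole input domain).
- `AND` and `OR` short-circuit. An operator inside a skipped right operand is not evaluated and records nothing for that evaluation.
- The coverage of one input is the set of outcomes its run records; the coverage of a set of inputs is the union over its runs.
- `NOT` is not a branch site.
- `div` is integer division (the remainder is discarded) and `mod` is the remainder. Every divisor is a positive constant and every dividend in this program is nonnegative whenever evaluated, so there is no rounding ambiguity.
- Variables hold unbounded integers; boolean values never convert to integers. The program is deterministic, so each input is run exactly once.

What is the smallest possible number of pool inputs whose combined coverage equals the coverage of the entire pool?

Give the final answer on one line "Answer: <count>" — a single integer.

test 1 (g=3, w=3, y=0) hits B1=F, B2=F, B3=E, B4=T, B5=F, B6=F, B7=T
test 2 (g=4, w=2, y=3) hits B1=T, B2=T, B3=E, B6=T, B7=F, B8=F, B9=E
test 3 (g=1, w=5, y=0) hits B1=F, B2=F, B3=S, B4=T, B5=F, B6=F, B7=T
test 4 (g=1, w=5, y=3) hits B1=F, B2=F, B3=S, B4=T, B5=T, B6=F, B7=F, B8=T, B9=S
test 5 (g=2, w=4, y=0) hits B1=F, B2=T, B3=E, B6=F, B7=T
test 6 (g=4, w=5, y=2) hits B1=T, B2=F, B3=S, B4=T, B5=T, B6=F, B7=T
test 7 (g=4, w=1, y=0) hits B1=T, B2=T, B3=E, B6=T, B7=T
test 8 (g=3, w=4, y=0) hits B1=F, B2=F, B3=E, B4=T, B5=F, B6=F, B7=T
union over all inputs: B1=T, B1=F, B2=T, B2=F, B3=S, B3=E, B4=T, B5=T, B5=F, B6=T, B6=F, B7=T, B7=F, B8=T, B8=F, B9=S, B9=E (17 outcomes)
size 1 is not enough: best union over all size-1 subsets is 9/17
size 2 is not enough: best union over all size-2 subsets is 15/17
at size 3, {1, 2, 4} reaches all 17 outcomes; every lexicographically earlier size-3 subset fails

Answer: 3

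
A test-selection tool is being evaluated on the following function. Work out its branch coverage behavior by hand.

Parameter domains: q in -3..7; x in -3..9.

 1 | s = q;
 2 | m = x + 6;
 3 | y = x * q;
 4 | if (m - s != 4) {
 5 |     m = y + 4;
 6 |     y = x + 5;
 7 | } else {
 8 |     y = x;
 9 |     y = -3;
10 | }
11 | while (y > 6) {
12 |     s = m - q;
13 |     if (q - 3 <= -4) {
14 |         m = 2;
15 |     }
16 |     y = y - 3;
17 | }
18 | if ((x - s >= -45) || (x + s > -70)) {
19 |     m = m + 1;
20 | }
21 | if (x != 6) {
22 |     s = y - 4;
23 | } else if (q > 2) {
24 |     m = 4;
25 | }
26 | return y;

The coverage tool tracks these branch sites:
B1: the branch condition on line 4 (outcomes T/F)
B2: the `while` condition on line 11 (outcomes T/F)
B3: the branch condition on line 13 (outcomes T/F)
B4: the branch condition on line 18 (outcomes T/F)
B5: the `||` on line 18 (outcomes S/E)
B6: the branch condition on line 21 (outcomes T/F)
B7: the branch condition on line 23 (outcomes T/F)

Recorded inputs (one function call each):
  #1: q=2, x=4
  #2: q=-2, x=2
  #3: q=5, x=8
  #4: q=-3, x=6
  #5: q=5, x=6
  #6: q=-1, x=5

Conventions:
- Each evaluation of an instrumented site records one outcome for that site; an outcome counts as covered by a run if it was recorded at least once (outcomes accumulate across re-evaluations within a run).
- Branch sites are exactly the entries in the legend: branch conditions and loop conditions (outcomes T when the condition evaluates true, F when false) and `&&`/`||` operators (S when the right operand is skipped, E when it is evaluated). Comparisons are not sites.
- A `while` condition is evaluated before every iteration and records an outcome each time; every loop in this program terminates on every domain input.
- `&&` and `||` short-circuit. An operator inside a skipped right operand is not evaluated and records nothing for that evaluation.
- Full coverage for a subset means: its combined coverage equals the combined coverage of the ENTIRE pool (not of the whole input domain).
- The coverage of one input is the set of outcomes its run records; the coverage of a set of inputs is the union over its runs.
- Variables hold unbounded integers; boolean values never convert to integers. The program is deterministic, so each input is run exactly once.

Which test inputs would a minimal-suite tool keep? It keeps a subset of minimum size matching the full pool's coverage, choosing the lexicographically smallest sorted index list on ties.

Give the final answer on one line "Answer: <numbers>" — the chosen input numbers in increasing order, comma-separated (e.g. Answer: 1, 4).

input #1, q=2, x=4: events B1->T, B2->T, B3->F, B2->F, B5->S, B4->T, B6->T; outcomes B1=T, B2=T, B2=F, B3=F, B4=T, B5=S, B6=T
input #2, q=-2, x=2: events B1->T, B2->T, B3->T, B2->F, B5->S, B4->T, B6->T; outcomes B1=T, B2=T, B2=F, B3=T, B4=T, B5=S, B6=T
input #3, q=5, x=8: events B1->T, B2->T, B3->F, B2->T, B3->F, B2->T, B3->F, B2->F, B5->S, B4->T, B6->T; outcomes B1=T, B2=T, B2=F, B3=F, B4=T, B5=S, B6=T
input #4, q=-3, x=6: events B1->T, B2->T, B3->T, B2->T, B3->T, B2->F, B5->S, B4->T, B6->F, B7->F; outcomes B1=T, B2=T, B2=F, B3=T, B4=T, B5=S, B6=F, B7=F
input #5, q=5, x=6: events B1->T, B2->T, B3->F, B2->T, B3->F, B2->F, B5->S, B4->T, B6->F, B7->T; outcomes B1=T, B2=T, B2=F, B3=F, B4=T, B5=S, B6=F, B7=T
input #6, q=-1, x=5: events B1->T, B2->T, B3->T, B2->T, B3->T, B2->F, B5->S, B4->T, B6->T; outcomes B1=T, B2=T, B2=F, B3=T, B4=T, B5=S, B6=T
union over all inputs: B1=T, B2=T, B2=F, B3=T, B3=F, B4=T, B5=S, B6=T, B6=F, B7=T, B7=F (11 outcomes)
every size-1 subset falls short of the 11 outcomes (best: 8/11)
every size-2 subset falls short of the 11 outcomes (best: 10/11)
inputs {1, 4, 5} (size 3) cover everything; no size-3 subset with a lexicographically smaller index list covers all 11

Answer: 1, 4, 5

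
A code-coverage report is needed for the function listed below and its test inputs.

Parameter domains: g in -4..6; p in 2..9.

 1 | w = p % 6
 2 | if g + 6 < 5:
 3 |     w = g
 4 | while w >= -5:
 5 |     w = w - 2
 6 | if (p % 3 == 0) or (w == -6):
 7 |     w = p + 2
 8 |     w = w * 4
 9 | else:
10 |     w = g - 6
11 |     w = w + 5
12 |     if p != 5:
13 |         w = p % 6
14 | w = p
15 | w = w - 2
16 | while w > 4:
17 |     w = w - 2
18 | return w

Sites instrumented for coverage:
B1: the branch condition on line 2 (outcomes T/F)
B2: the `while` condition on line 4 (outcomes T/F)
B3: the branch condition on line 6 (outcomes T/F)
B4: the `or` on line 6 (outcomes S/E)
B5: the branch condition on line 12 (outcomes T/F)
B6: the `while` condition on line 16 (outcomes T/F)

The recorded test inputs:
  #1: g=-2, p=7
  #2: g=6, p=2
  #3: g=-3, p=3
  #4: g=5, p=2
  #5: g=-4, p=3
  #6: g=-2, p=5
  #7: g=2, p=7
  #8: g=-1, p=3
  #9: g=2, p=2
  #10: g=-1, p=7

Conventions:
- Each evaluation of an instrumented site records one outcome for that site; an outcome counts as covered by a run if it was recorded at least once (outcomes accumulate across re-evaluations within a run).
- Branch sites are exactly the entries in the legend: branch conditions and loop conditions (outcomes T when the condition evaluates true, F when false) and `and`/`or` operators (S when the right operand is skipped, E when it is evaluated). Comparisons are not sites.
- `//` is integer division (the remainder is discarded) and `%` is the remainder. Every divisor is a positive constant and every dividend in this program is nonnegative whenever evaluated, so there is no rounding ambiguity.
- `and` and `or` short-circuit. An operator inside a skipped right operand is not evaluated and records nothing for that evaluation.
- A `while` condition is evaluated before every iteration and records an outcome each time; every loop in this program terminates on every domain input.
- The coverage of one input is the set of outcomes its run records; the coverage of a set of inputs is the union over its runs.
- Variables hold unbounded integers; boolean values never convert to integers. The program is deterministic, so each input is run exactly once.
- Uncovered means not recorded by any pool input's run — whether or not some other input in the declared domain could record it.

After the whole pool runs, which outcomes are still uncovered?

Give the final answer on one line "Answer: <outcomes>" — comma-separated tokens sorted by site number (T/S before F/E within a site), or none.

run #1 (g=-2, p=7) records B1=T, B2=T, B2=F, B3=T, B4=E, B6=T, B6=F
run #2 (g=6, p=2) records B1=F, B2=T, B2=F, B3=T, B4=E, B6=F
run #3 (g=-3, p=3) records B1=T, B2=T, B2=F, B3=T, B4=S, B6=F
run #4 (g=5, p=2) records B1=F, B2=T, B2=F, B3=T, B4=E, B6=F
run #5 (g=-4, p=3) records B1=T, B2=T, B2=F, B3=T, B4=S, B6=F
run #6 (g=-2, p=5) records B1=T, B2=T, B2=F, B3=T, B4=E, B6=F
run #7 (g=2, p=7) records B1=F, B2=T, B2=F, B3=F, B4=E, B5=T, B6=T, B6=F
run #8 (g=-1, p=3) records B1=F, B2=T, B2=F, B3=T, B4=S, B6=F
run #9 (g=2, p=2) records B1=F, B2=T, B2=F, B3=T, B4=E, B6=F
run #10 (g=-1, p=7) records B1=F, B2=T, B2=F, B3=F, B4=E, B5=T, B6=T, B6=F
union over the pool: B1=T, B1=F, B2=T, B2=F, B3=T, B3=F, B4=S, B4=E, B5=T, B6=T, B6=F
uncovered (1 of 12): B5=F

Answer: B5=F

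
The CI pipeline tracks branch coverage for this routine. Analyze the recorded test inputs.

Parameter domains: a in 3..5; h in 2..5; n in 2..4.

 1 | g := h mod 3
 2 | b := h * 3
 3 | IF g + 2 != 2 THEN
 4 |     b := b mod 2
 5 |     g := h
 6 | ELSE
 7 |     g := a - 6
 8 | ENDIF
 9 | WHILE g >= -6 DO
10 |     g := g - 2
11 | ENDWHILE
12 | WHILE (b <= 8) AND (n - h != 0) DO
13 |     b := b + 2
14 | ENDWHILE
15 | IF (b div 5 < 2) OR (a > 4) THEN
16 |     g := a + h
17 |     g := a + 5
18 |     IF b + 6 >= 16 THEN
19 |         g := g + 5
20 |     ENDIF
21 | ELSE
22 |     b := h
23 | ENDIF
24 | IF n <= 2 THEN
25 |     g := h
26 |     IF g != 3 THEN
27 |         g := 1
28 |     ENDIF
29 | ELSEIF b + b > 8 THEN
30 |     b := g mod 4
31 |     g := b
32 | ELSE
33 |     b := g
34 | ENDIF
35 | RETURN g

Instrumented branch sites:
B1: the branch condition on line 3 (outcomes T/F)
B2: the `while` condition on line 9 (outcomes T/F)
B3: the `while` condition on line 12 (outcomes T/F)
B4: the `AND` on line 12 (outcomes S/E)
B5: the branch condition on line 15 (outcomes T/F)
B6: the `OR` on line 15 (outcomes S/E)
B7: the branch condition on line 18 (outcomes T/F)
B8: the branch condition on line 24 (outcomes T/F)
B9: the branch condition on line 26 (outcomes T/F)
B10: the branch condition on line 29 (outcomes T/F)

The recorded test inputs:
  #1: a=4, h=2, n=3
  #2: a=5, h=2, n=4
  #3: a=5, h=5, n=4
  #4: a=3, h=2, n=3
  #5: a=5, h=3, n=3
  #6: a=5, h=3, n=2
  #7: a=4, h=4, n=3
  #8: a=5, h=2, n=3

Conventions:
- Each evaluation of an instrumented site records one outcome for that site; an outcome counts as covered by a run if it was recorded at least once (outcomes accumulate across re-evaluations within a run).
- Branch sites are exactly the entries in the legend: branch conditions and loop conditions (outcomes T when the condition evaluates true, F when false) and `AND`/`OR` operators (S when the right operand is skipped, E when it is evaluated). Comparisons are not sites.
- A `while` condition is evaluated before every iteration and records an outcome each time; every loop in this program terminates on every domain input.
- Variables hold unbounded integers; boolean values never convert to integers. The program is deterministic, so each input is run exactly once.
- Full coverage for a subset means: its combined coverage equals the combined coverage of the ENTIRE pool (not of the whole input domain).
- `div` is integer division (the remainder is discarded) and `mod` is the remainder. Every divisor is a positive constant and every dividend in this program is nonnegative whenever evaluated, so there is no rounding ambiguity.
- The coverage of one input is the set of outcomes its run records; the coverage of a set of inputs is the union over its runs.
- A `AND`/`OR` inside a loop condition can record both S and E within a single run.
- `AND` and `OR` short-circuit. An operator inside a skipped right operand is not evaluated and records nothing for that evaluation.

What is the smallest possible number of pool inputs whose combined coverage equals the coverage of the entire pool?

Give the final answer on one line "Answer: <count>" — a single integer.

run #1 (a=4, h=2, n=3) runs B1->T, B2->T, B2->T, B2->T, B2->T, B2->T, B2->F, B4->E, B3->T, B4->E, B3->T, B4->E, B3->T, B4->E, ...; records B1=T, B2=T, B2=F, B3=T, B3=F, B4=S, B4=E, B5=F, B6=E, B8=F, B10=F
run #2 (a=5, h=2, n=4) runs B1->T, B2->T, B2->T, B2->T, B2->T, B2->T, B2->F, B4->E, B3->T, B4->E, B3->T, B4->E, B3->T, B4->E, ...; records B1=T, B2=T, B2=F, B3=T, B3=F, B4=S, B4=E, B5=T, B6=E, B7=T, B8=F, B10=T
run #3 (a=5, h=5, n=4) runs B1->T, B2->T, B2->T, B2->T, B2->T, B2->T, B2->T, B2->F, B4->E, B3->T, B4->E, B3->T, B4->E, B3->T, ...; records B1=T, B2=T, B2=F, B3=T, B3=F, B4=S, B4=E, B5=T, B6=S, B7=F, B8=F, B10=T
run #4 (a=3, h=2, n=3) runs B1->T, B2->T, B2->T, B2->T, B2->T, B2->T, B2->F, B4->E, B3->T, B4->E, B3->T, B4->E, B3->T, B4->E, ...; records B1=T, B2=T, B2=F, B3=T, B3=F, B4=S, B4=E, B5=F, B6=E, B8=F, B10=F
run #5 (a=5, h=3, n=3) runs B1->F, B2->T, B2->T, B2->T, B2->F, B4->S, B3->F, B6->S, B5->T, B7->F, B8->F, B10->T; records B1=F, B2=T, B2=F, B3=F, B4=S, B5=T, B6=S, B7=F, B8=F, B10=T
run #6 (a=5, h=3, n=2) runs B1->F, B2->T, B2->T, B2->T, B2->F, B4->S, B3->F, B6->S, B5->T, B7->F, B8->T, B9->F; records B1=F, B2=T, B2=F, B3=F, B4=S, B5=T, B6=S, B7=F, B8=T, B9=F
run #7 (a=4, h=4, n=3) runs B1->T, B2->T, B2->T, B2->T, B2->T, B2->T, B2->T, B2->F, B4->E, B3->T, B4->E, B3->T, B4->E, B3->T, ...; records B1=T, B2=T, B2=F, B3=T, B3=F, B4=S, B4=E, B5=F, B6=E, B8=F, B10=F
run #8 (a=5, h=2, n=3) runs B1->T, B2->T, B2->T, B2->T, B2->T, B2->T, B2->F, B4->E, B3->T, B4->E, B3->T, B4->E, B3->T, B4->E, ...; records B1=T, B2=T, B2=F, B3=T, B3=F, B4=S, B4=E, B5=T, B6=E, B7=T, B8=F, B10=T
union over all inputs: B1=T, B1=F, B2=T, B2=F, B3=T, B3=F, B4=S, B4=E, B5=T, B5=F, B6=S, B6=E, B7=T, B7=F, B8=T, B8=F, B9=F, B10=T, B10=F (19 outcomes)
every size-1 subset falls short of the 19 outcomes (best: 12/19)
every size-2 subset falls short of the 19 outcomes (best: 17/19)
inputs {1, 2, 6} (size 3) cover everything; no size-3 subset with a lexicographically smaller index list covers all 19

Answer: 3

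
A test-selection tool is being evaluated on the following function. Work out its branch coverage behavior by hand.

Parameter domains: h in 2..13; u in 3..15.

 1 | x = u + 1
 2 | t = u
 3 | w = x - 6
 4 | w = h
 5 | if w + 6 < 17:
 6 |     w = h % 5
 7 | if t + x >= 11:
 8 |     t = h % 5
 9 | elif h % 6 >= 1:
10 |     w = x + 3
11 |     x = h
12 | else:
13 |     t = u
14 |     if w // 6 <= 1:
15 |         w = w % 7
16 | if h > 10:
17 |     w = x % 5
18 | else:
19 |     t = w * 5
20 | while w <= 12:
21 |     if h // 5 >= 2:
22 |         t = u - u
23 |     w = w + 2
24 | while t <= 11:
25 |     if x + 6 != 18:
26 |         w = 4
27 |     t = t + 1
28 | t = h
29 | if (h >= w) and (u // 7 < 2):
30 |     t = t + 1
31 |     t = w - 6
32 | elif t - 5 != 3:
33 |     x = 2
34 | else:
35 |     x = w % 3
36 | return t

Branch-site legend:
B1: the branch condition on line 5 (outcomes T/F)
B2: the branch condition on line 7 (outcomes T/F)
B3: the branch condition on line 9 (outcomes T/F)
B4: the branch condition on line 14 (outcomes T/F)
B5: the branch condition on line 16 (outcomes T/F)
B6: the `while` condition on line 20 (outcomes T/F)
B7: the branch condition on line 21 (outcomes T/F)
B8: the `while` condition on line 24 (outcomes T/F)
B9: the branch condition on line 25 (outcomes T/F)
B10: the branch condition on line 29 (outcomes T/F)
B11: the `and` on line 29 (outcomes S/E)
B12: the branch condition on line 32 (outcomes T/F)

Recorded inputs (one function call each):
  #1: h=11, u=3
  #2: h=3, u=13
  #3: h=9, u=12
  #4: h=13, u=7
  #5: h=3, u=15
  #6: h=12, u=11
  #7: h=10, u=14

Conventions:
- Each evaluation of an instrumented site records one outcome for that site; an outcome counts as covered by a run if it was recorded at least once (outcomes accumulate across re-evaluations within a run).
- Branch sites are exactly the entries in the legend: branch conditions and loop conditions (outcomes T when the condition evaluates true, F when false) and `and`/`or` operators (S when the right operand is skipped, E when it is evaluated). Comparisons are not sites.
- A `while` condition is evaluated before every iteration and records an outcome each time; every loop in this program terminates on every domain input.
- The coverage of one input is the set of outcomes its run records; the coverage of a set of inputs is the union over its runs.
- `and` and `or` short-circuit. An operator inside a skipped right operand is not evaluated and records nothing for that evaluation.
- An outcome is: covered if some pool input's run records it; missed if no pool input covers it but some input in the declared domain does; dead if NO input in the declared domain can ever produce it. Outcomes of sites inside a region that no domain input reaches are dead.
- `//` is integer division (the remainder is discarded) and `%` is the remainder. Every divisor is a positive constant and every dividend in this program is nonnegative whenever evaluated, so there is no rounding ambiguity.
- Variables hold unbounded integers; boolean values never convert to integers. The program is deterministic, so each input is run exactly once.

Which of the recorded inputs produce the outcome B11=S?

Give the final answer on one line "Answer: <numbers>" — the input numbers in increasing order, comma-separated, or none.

input #1 (h=11, u=3): does not produce B11=S
input #2 (h=3, u=13): produces B11=S
input #3 (h=9, u=12): produces B11=S
input #4 (h=13, u=7): does not produce B11=S
input #5 (h=3, u=15): produces B11=S
input #6 (h=12, u=11): produces B11=S
input #7 (h=10, u=14): does not produce B11=S

Answer: 2, 3, 5, 6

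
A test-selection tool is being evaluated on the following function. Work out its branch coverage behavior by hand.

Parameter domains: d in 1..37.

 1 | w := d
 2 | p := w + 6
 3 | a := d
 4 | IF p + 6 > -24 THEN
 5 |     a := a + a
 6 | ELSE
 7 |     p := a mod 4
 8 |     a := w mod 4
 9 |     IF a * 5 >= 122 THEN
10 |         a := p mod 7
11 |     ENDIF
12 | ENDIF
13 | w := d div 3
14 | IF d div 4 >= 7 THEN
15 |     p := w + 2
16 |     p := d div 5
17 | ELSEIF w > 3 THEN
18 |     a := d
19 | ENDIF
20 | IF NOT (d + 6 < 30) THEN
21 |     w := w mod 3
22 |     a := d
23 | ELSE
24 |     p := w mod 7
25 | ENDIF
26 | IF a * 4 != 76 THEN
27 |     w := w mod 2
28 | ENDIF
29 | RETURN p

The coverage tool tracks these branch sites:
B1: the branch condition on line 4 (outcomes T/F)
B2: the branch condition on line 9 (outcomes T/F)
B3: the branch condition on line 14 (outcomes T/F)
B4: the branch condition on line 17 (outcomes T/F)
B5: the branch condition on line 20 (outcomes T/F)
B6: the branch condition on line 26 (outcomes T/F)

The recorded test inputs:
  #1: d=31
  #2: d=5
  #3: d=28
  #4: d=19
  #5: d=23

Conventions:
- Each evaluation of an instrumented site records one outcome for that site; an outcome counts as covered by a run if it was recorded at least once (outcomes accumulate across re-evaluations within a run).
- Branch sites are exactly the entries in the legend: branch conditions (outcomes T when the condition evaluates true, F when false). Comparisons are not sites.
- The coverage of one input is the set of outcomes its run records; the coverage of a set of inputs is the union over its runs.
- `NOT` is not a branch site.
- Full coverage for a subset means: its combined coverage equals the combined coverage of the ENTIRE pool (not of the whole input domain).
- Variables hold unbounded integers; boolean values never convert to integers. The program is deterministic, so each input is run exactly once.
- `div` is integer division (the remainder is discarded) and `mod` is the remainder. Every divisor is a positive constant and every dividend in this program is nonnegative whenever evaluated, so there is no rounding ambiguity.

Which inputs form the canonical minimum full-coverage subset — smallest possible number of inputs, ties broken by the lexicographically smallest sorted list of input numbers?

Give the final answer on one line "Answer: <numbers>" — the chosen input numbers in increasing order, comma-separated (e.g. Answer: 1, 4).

test 1 (d=31) fires B1->T, B3->T, B5->T, B6->T; hits B1=T, B3=T, B5=T, B6=T
test 2 (d=5) fires B1->T, B3->F, B4->F, B5->F, B6->T; hits B1=T, B3=F, B4=F, B5=F, B6=T
test 3 (d=28) fires B1->T, B3->T, B5->T, B6->T; hits B1=T, B3=T, B5=T, B6=T
test 4 (d=19) fires B1->T, B3->F, B4->T, B5->F, B6->F; hits B1=T, B3=F, B4=T, B5=F, B6=F
test 5 (d=23) fires B1->T, B3->F, B4->T, B5->F, B6->T; hits B1=T, B3=F, B4=T, B5=F, B6=T
pool-wide coverage (9 outcomes): B1=T, B3=T, B3=F, B4=T, B4=F, B5=T, B5=F, B6=T, B6=F
no size-1 subset reaches all 9 outcomes (best union: 5/9)
no size-2 subset reaches all 9 outcomes (best union: 8/9)
inputs {1, 2, 4} (size 3) cover everything; no size-3 subset with a lexicographically smaller index list covers all 9

Answer: 1, 2, 4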